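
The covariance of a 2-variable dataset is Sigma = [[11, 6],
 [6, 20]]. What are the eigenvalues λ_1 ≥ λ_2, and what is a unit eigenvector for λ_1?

Step 1 — characteristic polynomial of 2×2 Sigma:
  det(Sigma - λI) = λ² - trace · λ + det = 0.
  trace = 11 + 20 = 31, det = 11·20 - (6)² = 184.
Step 2 — discriminant:
  Δ = trace² - 4·det = 961 - 736 = 225.
Step 3 — eigenvalues:
  λ = (trace ± √Δ)/2 = (31 ± 15)/2,
  λ_1 = 23,  λ_2 = 8.

Step 4 — unit eigenvector for λ_1: solve (Sigma - λ_1 I)v = 0. First row:
  (11 - 23)·v_x + (6)·v_y = 0, i.e. (-12)·v_x + (6)·v_y = 0,
  so v ∝ (b, λ_1 - a) = (6, 12) = u.
  ||u|| = √((6)² + (12)²) = √(180) ≈ 13.4164,
  v_1 = u/||u|| ≈ (0.4472, 0.8944) (||v_1|| = 1).

λ_1 = 23,  λ_2 = 8;  v_1 ≈ (0.4472, 0.8944)


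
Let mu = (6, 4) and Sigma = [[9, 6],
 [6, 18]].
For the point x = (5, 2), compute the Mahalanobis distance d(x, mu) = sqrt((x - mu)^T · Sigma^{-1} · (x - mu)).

Step 1 — centre the observation: (x - mu) = (-1, -2).

Step 2 — invert Sigma. det(Sigma) = 9·18 - (6)² = 126.
  Sigma^{-1} = (1/det) · [[d, -b], [-b, a]] = [[0.1429, -0.0476],
 [-0.0476, 0.0714]].

Step 3 — form the quadratic (x - mu)^T · Sigma^{-1} · (x - mu):
  Sigma^{-1} · (x - mu) = (-0.0476, -0.0952).
  (x - mu)^T · [Sigma^{-1} · (x - mu)] = (-1)·(-0.0476) + (-2)·(-0.0952) = 0.2381.

Step 4 — take square root: d = √(0.2381) ≈ 0.488.

d(x, mu) = √(0.2381) ≈ 0.488


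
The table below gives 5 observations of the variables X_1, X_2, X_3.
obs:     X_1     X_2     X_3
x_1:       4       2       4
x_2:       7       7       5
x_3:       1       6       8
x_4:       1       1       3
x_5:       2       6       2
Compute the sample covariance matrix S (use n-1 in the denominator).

Step 1 — column means:
  mean(X_1) = (4 + 7 + 1 + 1 + 2) / 5 = 15/5 = 3
  mean(X_2) = (2 + 7 + 6 + 1 + 6) / 5 = 22/5 = 4.4
  mean(X_3) = (4 + 5 + 8 + 3 + 2) / 5 = 22/5 = 4.4

Step 2 — sample covariance S[i,j] = (1/(n-1)) · Σ_k (x_{k,i} - mean_i) · (x_{k,j} - mean_j), with n-1 = 4.
  S[X_1,X_1] = ((1)·(1) + (4)·(4) + (-2)·(-2) + (-2)·(-2) + (-1)·(-1)) / 4 = 26/4 = 6.5
  S[X_1,X_2] = ((1)·(-2.4) + (4)·(2.6) + (-2)·(1.6) + (-2)·(-3.4) + (-1)·(1.6)) / 4 = 10/4 = 2.5
  S[X_1,X_3] = ((1)·(-0.4) + (4)·(0.6) + (-2)·(3.6) + (-2)·(-1.4) + (-1)·(-2.4)) / 4 = 0/4 = 0
  S[X_2,X_2] = ((-2.4)·(-2.4) + (2.6)·(2.6) + (1.6)·(1.6) + (-3.4)·(-3.4) + (1.6)·(1.6)) / 4 = 29.2/4 = 7.3
  S[X_2,X_3] = ((-2.4)·(-0.4) + (2.6)·(0.6) + (1.6)·(3.6) + (-3.4)·(-1.4) + (1.6)·(-2.4)) / 4 = 9.2/4 = 2.3
  S[X_3,X_3] = ((-0.4)·(-0.4) + (0.6)·(0.6) + (3.6)·(3.6) + (-1.4)·(-1.4) + (-2.4)·(-2.4)) / 4 = 21.2/4 = 5.3

S is symmetric (S[j,i] = S[i,j]). Assembling:

S = [[6.5, 2.5, 0],
 [2.5, 7.3, 2.3],
 [0, 2.3, 5.3]]


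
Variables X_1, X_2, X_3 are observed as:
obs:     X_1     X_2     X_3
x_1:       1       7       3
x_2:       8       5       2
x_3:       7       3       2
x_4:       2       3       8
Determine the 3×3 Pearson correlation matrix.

Step 1 — column means:
  mean(X_1) = (1 + 8 + 7 + 2) / 4 = 18/4 = 4.5
  mean(X_2) = (7 + 5 + 3 + 3) / 4 = 18/4 = 4.5
  mean(X_3) = (3 + 2 + 2 + 8) / 4 = 15/4 = 3.75

Step 2 — sample variances and covariances s[i,j] = (1/(n-1)) · Σ_k (x_{k,i} - mean_i) · (x_{k,j} - mean_j), with n-1 = 3:
  s[X_1,X_1] = ((-3.5)·(-3.5) + (3.5)·(3.5) + (2.5)·(2.5) + (-2.5)·(-2.5)) / 3 = 37/3 = 12.3333
  s[X_1,X_2] = ((-3.5)·(2.5) + (3.5)·(0.5) + (2.5)·(-1.5) + (-2.5)·(-1.5)) / 3 = -7/3 = -2.3333
  s[X_1,X_3] = ((-3.5)·(-0.75) + (3.5)·(-1.75) + (2.5)·(-1.75) + (-2.5)·(4.25)) / 3 = -18.5/3 = -6.1667
  s[X_2,X_2] = ((2.5)·(2.5) + (0.5)·(0.5) + (-1.5)·(-1.5) + (-1.5)·(-1.5)) / 3 = 11/3 = 3.6667
  s[X_2,X_3] = ((2.5)·(-0.75) + (0.5)·(-1.75) + (-1.5)·(-1.75) + (-1.5)·(4.25)) / 3 = -6.5/3 = -2.1667
  s[X_3,X_3] = ((-0.75)·(-0.75) + (-1.75)·(-1.75) + (-1.75)·(-1.75) + (4.25)·(4.25)) / 3 = 24.75/3 = 8.25
  Sample standard deviations s_i = √(s[i,i]):
  s(X_1) = √(12.3333) = 3.5119
  s(X_2) = √(3.6667) = 1.9149
  s(X_3) = √(8.25) = 2.8723

Step 3 — r_{ij} = s_{ij} / (s_i · s_j):
  r[X_1,X_1] = 1 (diagonal).
  r[X_1,X_2] = -2.3333 / (3.5119 · 1.9149) = -2.3333 / 6.7247 = -0.347
  r[X_1,X_3] = -6.1667 / (3.5119 · 2.8723) = -6.1667 / 10.0871 = -0.6113
  r[X_2,X_2] = 1 (diagonal).
  r[X_2,X_3] = -2.1667 / (1.9149 · 2.8723) = -2.1667 / 5.5 = -0.3939
  r[X_3,X_3] = 1 (diagonal).

R is symmetric with unit diagonal. Assembling:

R = [[1, -0.347, -0.6113],
 [-0.347, 1, -0.3939],
 [-0.6113, -0.3939, 1]]


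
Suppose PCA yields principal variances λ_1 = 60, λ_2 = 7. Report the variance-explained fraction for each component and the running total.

Step 1 — total variance = trace(Sigma) = Σ λ_i = 60 + 7 = 67.

Step 2 — fraction explained by component i = λ_i / Σ λ:
  PC1: 60/67 = 0.8955
  PC2: 7/67 = 0.1045

Step 3 — cumulative fraction after k components = (λ_1 + ... + λ_k) / Σ λ:
  k = 1: 60/67 = 0.8955
  k = 2: (60 + 7)/67 = 67/67 = 1

Summary (fraction, with percent):

explained: PC1 0.8955 (89.55%), PC2 0.1045 (10.45%);  cumulative: 0.8955, 1


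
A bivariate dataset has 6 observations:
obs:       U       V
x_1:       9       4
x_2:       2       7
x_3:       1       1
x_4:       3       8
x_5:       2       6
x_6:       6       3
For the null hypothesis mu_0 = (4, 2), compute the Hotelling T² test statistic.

Step 1 — sample mean vector:
  mean(U) = (9 + 2 + 1 + 3 + 2 + 6) / 6 = 23/6 = 3.8333
  mean(V) = (4 + 7 + 1 + 8 + 6 + 3) / 6 = 29/6 = 4.8333
  x̄ = (3.8333, 4.8333),  deviation x̄ - mu_0 = (3.8333, 4.8333) - (4, 2) = (-0.1667, 2.8333).

Step 2 — sample covariance matrix, S[i,j] = (1/(n-1)) · Σ_k (x_{k,i} - mean_i) · (x_{k,j} - mean_j), divisor n-1 = 5:
  S[U,U] = ((5.1667)·(5.1667) + (-1.8333)·(-1.8333) + (-2.8333)·(-2.8333) + (-0.8333)·(-0.8333) + (-1.8333)·(-1.8333) + (2.1667)·(2.1667)) / 5 = 46.8333/5 = 9.3667
  S[U,V] = ((5.1667)·(-0.8333) + (-1.8333)·(2.1667) + (-2.8333)·(-3.8333) + (-0.8333)·(3.1667) + (-1.8333)·(1.1667) + (2.1667)·(-1.8333)) / 5 = -6.1667/5 = -1.2333
  S[V,V] = ((-0.8333)·(-0.8333) + (2.1667)·(2.1667) + (-3.8333)·(-3.8333) + (3.1667)·(3.1667) + (1.1667)·(1.1667) + (-1.8333)·(-1.8333)) / 5 = 34.8333/5 = 6.9667
  S = [[9.3667, -1.2333],
 [-1.2333, 6.9667]].

Step 3 — invert S. det(S) = 9.3667·6.9667 - (-1.2333)² = 63.7333.
  S^{-1} = (1/det) · [[d, -b], [-b, a]] = [[0.1093, 0.0194],
 [0.0194, 0.147]].

Step 4 — quadratic form (x̄ - mu_0)^T · S^{-1} · (x̄ - mu_0):
  S^{-1} · (x̄ - mu_0) = (0.0366, 0.4132),
  (x̄ - mu_0)^T · [...] = (-0.1667)·(0.0366) + (2.8333)·(0.4132) = 1.1646.

Step 5 — scale by n: T² = 6 · 1.1646 = 6.9874.

T² ≈ 6.9874


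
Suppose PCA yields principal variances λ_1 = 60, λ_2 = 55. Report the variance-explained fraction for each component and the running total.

Step 1 — total variance = trace(Sigma) = Σ λ_i = 60 + 55 = 115.

Step 2 — fraction explained by component i = λ_i / Σ λ:
  PC1: 60/115 = 0.5217
  PC2: 55/115 = 0.4783

Step 3 — cumulative fraction after k components = (λ_1 + ... + λ_k) / Σ λ:
  k = 1: 60/115 = 0.5217
  k = 2: (60 + 55)/115 = 115/115 = 1

Summary (fraction, with percent):

explained: PC1 0.5217 (52.17%), PC2 0.4783 (47.83%);  cumulative: 0.5217, 1


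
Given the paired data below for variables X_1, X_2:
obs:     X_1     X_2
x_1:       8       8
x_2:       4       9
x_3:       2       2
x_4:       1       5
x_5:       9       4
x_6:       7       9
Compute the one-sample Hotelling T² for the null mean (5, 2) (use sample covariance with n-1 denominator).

Step 1 — sample mean vector:
  mean(X_1) = (8 + 4 + 2 + 1 + 9 + 7) / 6 = 31/6 = 5.1667
  mean(X_2) = (8 + 9 + 2 + 5 + 4 + 9) / 6 = 37/6 = 6.1667
  x̄ = (5.1667, 6.1667),  deviation x̄ - mu_0 = (5.1667, 6.1667) - (5, 2) = (0.1667, 4.1667).

Step 2 — sample covariance matrix, S[i,j] = (1/(n-1)) · Σ_k (x_{k,i} - mean_i) · (x_{k,j} - mean_j), divisor n-1 = 5:
  S[X_1,X_1] = ((2.8333)·(2.8333) + (-1.1667)·(-1.1667) + (-3.1667)·(-3.1667) + (-4.1667)·(-4.1667) + (3.8333)·(3.8333) + (1.8333)·(1.8333)) / 5 = 54.8333/5 = 10.9667
  S[X_1,X_2] = ((2.8333)·(1.8333) + (-1.1667)·(2.8333) + (-3.1667)·(-4.1667) + (-4.1667)·(-1.1667) + (3.8333)·(-2.1667) + (1.8333)·(2.8333)) / 5 = 16.8333/5 = 3.3667
  S[X_2,X_2] = ((1.8333)·(1.8333) + (2.8333)·(2.8333) + (-4.1667)·(-4.1667) + (-1.1667)·(-1.1667) + (-2.1667)·(-2.1667) + (2.8333)·(2.8333)) / 5 = 42.8333/5 = 8.5667
  S = [[10.9667, 3.3667],
 [3.3667, 8.5667]].

Step 3 — invert S. det(S) = 10.9667·8.5667 - (3.3667)² = 82.6133.
  S^{-1} = (1/det) · [[d, -b], [-b, a]] = [[0.1037, -0.0408],
 [-0.0408, 0.1327]].

Step 4 — quadratic form (x̄ - mu_0)^T · S^{-1} · (x̄ - mu_0):
  S^{-1} · (x̄ - mu_0) = (-0.1525, 0.5463),
  (x̄ - mu_0)^T · [...] = (0.1667)·(-0.1525) + (4.1667)·(0.5463) = 2.2509.

Step 5 — scale by n: T² = 6 · 2.2509 = 13.5055.

T² ≈ 13.5055


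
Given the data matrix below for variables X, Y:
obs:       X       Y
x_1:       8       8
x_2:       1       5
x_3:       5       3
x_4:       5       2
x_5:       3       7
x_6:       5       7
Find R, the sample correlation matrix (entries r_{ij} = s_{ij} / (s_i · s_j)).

Step 1 — column means:
  mean(X) = (8 + 1 + 5 + 5 + 3 + 5) / 6 = 27/6 = 4.5
  mean(Y) = (8 + 5 + 3 + 2 + 7 + 7) / 6 = 32/6 = 5.3333

Step 2 — sample variances and covariances s[i,j] = (1/(n-1)) · Σ_k (x_{k,i} - mean_i) · (x_{k,j} - mean_j), with n-1 = 5:
  s[X,X] = ((3.5)·(3.5) + (-3.5)·(-3.5) + (0.5)·(0.5) + (0.5)·(0.5) + (-1.5)·(-1.5) + (0.5)·(0.5)) / 5 = 27.5/5 = 5.5
  s[X,Y] = ((3.5)·(2.6667) + (-3.5)·(-0.3333) + (0.5)·(-2.3333) + (0.5)·(-3.3333) + (-1.5)·(1.6667) + (0.5)·(1.6667)) / 5 = 6/5 = 1.2
  s[Y,Y] = ((2.6667)·(2.6667) + (-0.3333)·(-0.3333) + (-2.3333)·(-2.3333) + (-3.3333)·(-3.3333) + (1.6667)·(1.6667) + (1.6667)·(1.6667)) / 5 = 29.3333/5 = 5.8667
  Sample standard deviations s_i = √(s[i,i]):
  s(X) = √(5.5) = 2.3452
  s(Y) = √(5.8667) = 2.4221

Step 3 — r_{ij} = s_{ij} / (s_i · s_j):
  r[X,X] = 1 (diagonal).
  r[X,Y] = 1.2 / (2.3452 · 2.4221) = 1.2 / 5.6804 = 0.2113
  r[Y,Y] = 1 (diagonal).

R is symmetric with unit diagonal. Assembling:

R = [[1, 0.2113],
 [0.2113, 1]]


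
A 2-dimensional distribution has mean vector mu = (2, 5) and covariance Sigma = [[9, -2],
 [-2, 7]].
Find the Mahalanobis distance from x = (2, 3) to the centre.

Step 1 — centre the observation: (x - mu) = (0, -2).

Step 2 — invert Sigma. det(Sigma) = 9·7 - (-2)² = 59.
  Sigma^{-1} = (1/det) · [[d, -b], [-b, a]] = [[0.1186, 0.0339],
 [0.0339, 0.1525]].

Step 3 — form the quadratic (x - mu)^T · Sigma^{-1} · (x - mu):
  Sigma^{-1} · (x - mu) = (-0.0678, -0.3051).
  (x - mu)^T · [Sigma^{-1} · (x - mu)] = (0)·(-0.0678) + (-2)·(-0.3051) = 0.6102.

Step 4 — take square root: d = √(0.6102) ≈ 0.7811.

d(x, mu) = √(0.6102) ≈ 0.7811


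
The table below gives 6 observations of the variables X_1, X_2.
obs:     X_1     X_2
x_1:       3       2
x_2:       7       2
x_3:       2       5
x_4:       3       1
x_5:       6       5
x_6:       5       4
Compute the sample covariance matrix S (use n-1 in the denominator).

Step 1 — column means:
  mean(X_1) = (3 + 7 + 2 + 3 + 6 + 5) / 6 = 26/6 = 4.3333
  mean(X_2) = (2 + 2 + 5 + 1 + 5 + 4) / 6 = 19/6 = 3.1667

Step 2 — sample covariance S[i,j] = (1/(n-1)) · Σ_k (x_{k,i} - mean_i) · (x_{k,j} - mean_j), with n-1 = 5.
  S[X_1,X_1] = ((-1.3333)·(-1.3333) + (2.6667)·(2.6667) + (-2.3333)·(-2.3333) + (-1.3333)·(-1.3333) + (1.6667)·(1.6667) + (0.6667)·(0.6667)) / 5 = 19.3333/5 = 3.8667
  S[X_1,X_2] = ((-1.3333)·(-1.1667) + (2.6667)·(-1.1667) + (-2.3333)·(1.8333) + (-1.3333)·(-2.1667) + (1.6667)·(1.8333) + (0.6667)·(0.8333)) / 5 = 0.6667/5 = 0.1333
  S[X_2,X_2] = ((-1.1667)·(-1.1667) + (-1.1667)·(-1.1667) + (1.8333)·(1.8333) + (-2.1667)·(-2.1667) + (1.8333)·(1.8333) + (0.8333)·(0.8333)) / 5 = 14.8333/5 = 2.9667

S is symmetric (S[j,i] = S[i,j]). Assembling:

S = [[3.8667, 0.1333],
 [0.1333, 2.9667]]


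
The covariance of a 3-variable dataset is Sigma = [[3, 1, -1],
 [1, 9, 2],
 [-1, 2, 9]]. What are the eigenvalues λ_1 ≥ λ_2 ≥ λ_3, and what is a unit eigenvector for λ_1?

Step 1 — characteristic polynomial p(λ) = det(λI - Sigma) = λ³ - tr·λ² + c_1·λ - det, where tr = trace, c_1 = sum of the principal 2×2 minors, det = det(Sigma):
  tr = 3 + 9 + 9 = 21,
  c_1 = (3·9 - (1)²) + (3·9 - (-1)²) + (9·9 - (2)²) = 26 + 26 + 77 = 129,
  det = 3·(9·9 - (2)²) - (1)·((1)·9 - (2)·(-1)) + (-1)·((1)·(2) - 9·(-1)) = 3·(77) - (1)·(11) + (-1)·(11) = 209.
  So p(λ) = λ³ - 21λ² + 129λ - 209.
Step 2 — look for an integer root (rational root theorem: any rational root is an integer divisor of 209). Testing λ = 11:
  p(11) = 1331 - 2541 + 1419 - 209 = 0  ✓
  Dividing out (λ - 11): p(λ) = (λ - 11)(λ² - 10λ + 19).
Step 3 — remaining eigenvalues from the quadratic λ² - 10λ + 19 = 0:
  Δ = 10² - 4·19 = 100 - 76 = 24,  λ = (10 ± √24)/2 = (10 ± 4.899)/2 ≈ 7.4495 or 2.5505.
  Sorted: λ_1 = 11,  λ_2 = 7.4495,  λ_3 = 2.5505  (check: sum = 21 = tr ✓).

Step 4 — unit eigenvector for λ_1 = 11: v spans the null space of (Sigma - λ_1 I), whose rows are
  r_1 = (-8, 1, -1),  r_2 = (1, -2, 2),  r_3 = (-1, 2, -2).
  v is orthogonal to every row, so take v ∝ r_1 × r_2 = ((1)·(2) - (-1)·(-2), (-1)·(1) - (-8)·(2), (-8)·(-2) - (1)·(1)) = (0, 15, 15).
  Rescale (divide by 15): u = (0, 1, 1).
  ||u|| = √((0)² + (1)² + (1)²) = √(2) ≈ 1.4142,  v_1 = u/||u|| ≈ (0, 0.7071, 0.7071) (||v_1|| = 1).

λ_1 = 11,  λ_2 = 7.4495,  λ_3 = 2.5505;  v_1 ≈ (0, 0.7071, 0.7071)


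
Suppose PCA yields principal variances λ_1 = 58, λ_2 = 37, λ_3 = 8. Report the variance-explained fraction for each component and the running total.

Step 1 — total variance = trace(Sigma) = Σ λ_i = 58 + 37 + 8 = 103.

Step 2 — fraction explained by component i = λ_i / Σ λ:
  PC1: 58/103 = 0.5631
  PC2: 37/103 = 0.3592
  PC3: 8/103 = 0.0777

Step 3 — cumulative fraction after k components = (λ_1 + ... + λ_k) / Σ λ:
  k = 1: 58/103 = 0.5631
  k = 2: (58 + 37)/103 = 95/103 = 0.9223
  k = 3: (58 + 37 + 8)/103 = 103/103 = 1

Summary (fraction, with percent):

explained: PC1 0.5631 (56.31%), PC2 0.3592 (35.92%), PC3 0.0777 (7.77%);  cumulative: 0.5631, 0.9223, 1


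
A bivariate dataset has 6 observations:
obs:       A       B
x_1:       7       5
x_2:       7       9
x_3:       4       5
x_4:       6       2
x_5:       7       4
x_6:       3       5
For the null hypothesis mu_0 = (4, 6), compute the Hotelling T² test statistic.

Step 1 — sample mean vector:
  mean(A) = (7 + 7 + 4 + 6 + 7 + 3) / 6 = 34/6 = 5.6667
  mean(B) = (5 + 9 + 5 + 2 + 4 + 5) / 6 = 30/6 = 5
  x̄ = (5.6667, 5),  deviation x̄ - mu_0 = (5.6667, 5) - (4, 6) = (1.6667, -1).

Step 2 — sample covariance matrix, S[i,j] = (1/(n-1)) · Σ_k (x_{k,i} - mean_i) · (x_{k,j} - mean_j), divisor n-1 = 5:
  S[A,A] = ((1.3333)·(1.3333) + (1.3333)·(1.3333) + (-1.6667)·(-1.6667) + (0.3333)·(0.3333) + (1.3333)·(1.3333) + (-2.6667)·(-2.6667)) / 5 = 15.3333/5 = 3.0667
  S[A,B] = ((1.3333)·(0) + (1.3333)·(4) + (-1.6667)·(0) + (0.3333)·(-3) + (1.3333)·(-1) + (-2.6667)·(0)) / 5 = 3/5 = 0.6
  S[B,B] = ((0)·(0) + (4)·(4) + (0)·(0) + (-3)·(-3) + (-1)·(-1) + (0)·(0)) / 5 = 26/5 = 5.2
  S = [[3.0667, 0.6],
 [0.6, 5.2]].

Step 3 — invert S. det(S) = 3.0667·5.2 - (0.6)² = 15.5867.
  S^{-1} = (1/det) · [[d, -b], [-b, a]] = [[0.3336, -0.0385],
 [-0.0385, 0.1967]].

Step 4 — quadratic form (x̄ - mu_0)^T · S^{-1} · (x̄ - mu_0):
  S^{-1} · (x̄ - mu_0) = (0.5945, -0.2609),
  (x̄ - mu_0)^T · [...] = (1.6667)·(0.5945) + (-1)·(-0.2609) = 1.2518.

Step 5 — scale by n: T² = 6 · 1.2518 = 7.5107.

T² ≈ 7.5107


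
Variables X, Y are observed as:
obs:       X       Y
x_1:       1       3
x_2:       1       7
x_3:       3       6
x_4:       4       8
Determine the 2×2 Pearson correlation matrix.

Step 1 — column means:
  mean(X) = (1 + 1 + 3 + 4) / 4 = 9/4 = 2.25
  mean(Y) = (3 + 7 + 6 + 8) / 4 = 24/4 = 6

Step 2 — sample variances and covariances s[i,j] = (1/(n-1)) · Σ_k (x_{k,i} - mean_i) · (x_{k,j} - mean_j), with n-1 = 3:
  s[X,X] = ((-1.25)·(-1.25) + (-1.25)·(-1.25) + (0.75)·(0.75) + (1.75)·(1.75)) / 3 = 6.75/3 = 2.25
  s[X,Y] = ((-1.25)·(-3) + (-1.25)·(1) + (0.75)·(0) + (1.75)·(2)) / 3 = 6/3 = 2
  s[Y,Y] = ((-3)·(-3) + (1)·(1) + (0)·(0) + (2)·(2)) / 3 = 14/3 = 4.6667
  Sample standard deviations s_i = √(s[i,i]):
  s(X) = √(2.25) = 1.5
  s(Y) = √(4.6667) = 2.1602

Step 3 — r_{ij} = s_{ij} / (s_i · s_j):
  r[X,X] = 1 (diagonal).
  r[X,Y] = 2 / (1.5 · 2.1602) = 2 / 3.2404 = 0.6172
  r[Y,Y] = 1 (diagonal).

R is symmetric with unit diagonal. Assembling:

R = [[1, 0.6172],
 [0.6172, 1]]


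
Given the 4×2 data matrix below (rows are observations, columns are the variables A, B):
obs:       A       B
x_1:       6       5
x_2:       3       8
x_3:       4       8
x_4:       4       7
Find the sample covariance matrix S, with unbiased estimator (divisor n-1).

Step 1 — column means:
  mean(A) = (6 + 3 + 4 + 4) / 4 = 17/4 = 4.25
  mean(B) = (5 + 8 + 8 + 7) / 4 = 28/4 = 7

Step 2 — sample covariance S[i,j] = (1/(n-1)) · Σ_k (x_{k,i} - mean_i) · (x_{k,j} - mean_j), with n-1 = 3.
  S[A,A] = ((1.75)·(1.75) + (-1.25)·(-1.25) + (-0.25)·(-0.25) + (-0.25)·(-0.25)) / 3 = 4.75/3 = 1.5833
  S[A,B] = ((1.75)·(-2) + (-1.25)·(1) + (-0.25)·(1) + (-0.25)·(0)) / 3 = -5/3 = -1.6667
  S[B,B] = ((-2)·(-2) + (1)·(1) + (1)·(1) + (0)·(0)) / 3 = 6/3 = 2

S is symmetric (S[j,i] = S[i,j]). Assembling:

S = [[1.5833, -1.6667],
 [-1.6667, 2]]


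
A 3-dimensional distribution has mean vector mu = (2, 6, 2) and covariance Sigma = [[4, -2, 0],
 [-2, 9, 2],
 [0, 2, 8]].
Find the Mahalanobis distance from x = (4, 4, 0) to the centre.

Step 1 — centre the observation: (x - mu) = (2, -2, -2).

Step 2 — invert Sigma (cofactor / det for 3×3, or solve directly):
  Sigma^{-1} = [[0.2833, 0.0667, -0.0167],
 [0.0667, 0.1333, -0.0333],
 [-0.0167, -0.0333, 0.1333]].

Step 3 — form the quadratic (x - mu)^T · Sigma^{-1} · (x - mu):
  Sigma^{-1} · (x - mu) = (0.4667, -0.0667, -0.2333).
  (x - mu)^T · [Sigma^{-1} · (x - mu)] = (2)·(0.4667) + (-2)·(-0.0667) + (-2)·(-0.2333) = 1.5333.

Step 4 — take square root: d = √(1.5333) ≈ 1.2383.

d(x, mu) = √(1.5333) ≈ 1.2383


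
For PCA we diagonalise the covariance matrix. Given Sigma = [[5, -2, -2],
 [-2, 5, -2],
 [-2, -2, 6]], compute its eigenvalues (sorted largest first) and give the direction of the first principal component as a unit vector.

Step 1 — characteristic polynomial p(λ) = det(λI - Sigma) = λ³ - tr·λ² + c_1·λ - det, where tr = trace, c_1 = sum of the principal 2×2 minors, det = det(Sigma):
  tr = 5 + 5 + 6 = 16,
  c_1 = (5·5 - (-2)²) + (5·6 - (-2)²) + (5·6 - (-2)²) = 21 + 26 + 26 = 73,
  det = 5·(5·6 - (-2)²) - (-2)·((-2)·6 - (-2)·(-2)) + (-2)·((-2)·(-2) - 5·(-2)) = 5·(26) - (-2)·(-16) + (-2)·(14) = 70.
  So p(λ) = λ³ - 16λ² + 73λ - 70.
Step 2 — look for an integer root (rational root theorem: any rational root is an integer divisor of 70). Testing λ = 7:
  p(7) = 343 - 784 + 511 - 70 = 0  ✓
  Dividing out (λ - 7): p(λ) = (λ - 7)(λ² - 9λ + 10).
Step 3 — remaining eigenvalues from the quadratic λ² - 9λ + 10 = 0:
  Δ = 9² - 4·10 = 81 - 40 = 41,  λ = (9 ± √41)/2 = (9 ± 6.4031)/2 ≈ 7.7016 or 1.2984.
  Sorted: λ_1 = 7.7016,  λ_2 = 7,  λ_3 = 1.2984  (check: sum = 16 = tr ✓).

Step 4 — unit eigenvector for λ_1 ≈ 7.7016: v spans the null space of (Sigma - λ_1 I), whose rows are
  r_1 = (-2.7016, -2, -2),  r_2 = (-2, -2.7016, -2),  r_3 = (-2, -2, -1.7016).
  v is orthogonal to every row, so take v ∝ r_1 × r_2 = ((-2)·(-2) - (-2)·(-2.7016), (-2)·(-2) - (-2.7016)·(-2), (-2.7016)·(-2.7016) - (-2)·(-2)) ≈ (-1.4031, -1.4031, 3.2984).
  Rescale (multiply by -1 so the first nonzero entry is positive): u = (1.4031, 1.4031, -3.2984).
  ||u|| = √((1.4031)² + (1.4031)² + (-3.2984)²) = √(14.8172) ≈ 3.8493,  v_1 = u/||u|| ≈ (0.3645, 0.3645, -0.8569) (||v_1|| = 1).

λ_1 = 7.7016,  λ_2 = 7,  λ_3 = 1.2984;  v_1 ≈ (0.3645, 0.3645, -0.8569)


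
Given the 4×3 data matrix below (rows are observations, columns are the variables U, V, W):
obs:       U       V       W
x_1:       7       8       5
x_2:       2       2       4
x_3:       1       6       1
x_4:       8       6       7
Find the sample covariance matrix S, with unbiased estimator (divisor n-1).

Step 1 — column means:
  mean(U) = (7 + 2 + 1 + 8) / 4 = 18/4 = 4.5
  mean(V) = (8 + 2 + 6 + 6) / 4 = 22/4 = 5.5
  mean(W) = (5 + 4 + 1 + 7) / 4 = 17/4 = 4.25

Step 2 — sample covariance S[i,j] = (1/(n-1)) · Σ_k (x_{k,i} - mean_i) · (x_{k,j} - mean_j), with n-1 = 3.
  S[U,U] = ((2.5)·(2.5) + (-2.5)·(-2.5) + (-3.5)·(-3.5) + (3.5)·(3.5)) / 3 = 37/3 = 12.3333
  S[U,V] = ((2.5)·(2.5) + (-2.5)·(-3.5) + (-3.5)·(0.5) + (3.5)·(0.5)) / 3 = 15/3 = 5
  S[U,W] = ((2.5)·(0.75) + (-2.5)·(-0.25) + (-3.5)·(-3.25) + (3.5)·(2.75)) / 3 = 23.5/3 = 7.8333
  S[V,V] = ((2.5)·(2.5) + (-3.5)·(-3.5) + (0.5)·(0.5) + (0.5)·(0.5)) / 3 = 19/3 = 6.3333
  S[V,W] = ((2.5)·(0.75) + (-3.5)·(-0.25) + (0.5)·(-3.25) + (0.5)·(2.75)) / 3 = 2.5/3 = 0.8333
  S[W,W] = ((0.75)·(0.75) + (-0.25)·(-0.25) + (-3.25)·(-3.25) + (2.75)·(2.75)) / 3 = 18.75/3 = 6.25

S is symmetric (S[j,i] = S[i,j]). Assembling:

S = [[12.3333, 5, 7.8333],
 [5, 6.3333, 0.8333],
 [7.8333, 0.8333, 6.25]]


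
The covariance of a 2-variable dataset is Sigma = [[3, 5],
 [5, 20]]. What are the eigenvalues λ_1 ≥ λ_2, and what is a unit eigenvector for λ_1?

Step 1 — characteristic polynomial of 2×2 Sigma:
  det(Sigma - λI) = λ² - trace · λ + det = 0.
  trace = 3 + 20 = 23, det = 3·20 - (5)² = 35.
Step 2 — discriminant:
  Δ = trace² - 4·det = 529 - 140 = 389.
Step 3 — eigenvalues:
  λ = (trace ± √Δ)/2 = (23 ± 19.7231)/2,
  λ_1 = 21.3615,  λ_2 = 1.6385.

Step 4 — unit eigenvector for λ_1: solve (Sigma - λ_1 I)v = 0. First row:
  (3 - 21.3615)·v_x + (5)·v_y = 0, i.e. (-18.3615)·v_x + (5)·v_y = 0,
  so v ∝ (b, λ_1 - a) = (5, 18.3615) = u.
  ||u|| = √((5)² + (18.3615)²) = √(362.1462) ≈ 19.0301,
  v_1 = u/||u|| ≈ (0.2627, 0.9649) (||v_1|| = 1).

λ_1 = 21.3615,  λ_2 = 1.6385;  v_1 ≈ (0.2627, 0.9649)


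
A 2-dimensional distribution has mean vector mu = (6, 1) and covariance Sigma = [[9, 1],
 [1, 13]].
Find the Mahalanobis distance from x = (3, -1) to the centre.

Step 1 — centre the observation: (x - mu) = (-3, -2).

Step 2 — invert Sigma. det(Sigma) = 9·13 - (1)² = 116.
  Sigma^{-1} = (1/det) · [[d, -b], [-b, a]] = [[0.1121, -0.0086],
 [-0.0086, 0.0776]].

Step 3 — form the quadratic (x - mu)^T · Sigma^{-1} · (x - mu):
  Sigma^{-1} · (x - mu) = (-0.319, -0.1293).
  (x - mu)^T · [Sigma^{-1} · (x - mu)] = (-3)·(-0.319) + (-2)·(-0.1293) = 1.2155.

Step 4 — take square root: d = √(1.2155) ≈ 1.1025.

d(x, mu) = √(1.2155) ≈ 1.1025


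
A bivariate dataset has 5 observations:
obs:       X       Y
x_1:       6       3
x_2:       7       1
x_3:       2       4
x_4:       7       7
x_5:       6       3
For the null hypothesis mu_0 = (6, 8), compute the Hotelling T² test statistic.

Step 1 — sample mean vector:
  mean(X) = (6 + 7 + 2 + 7 + 6) / 5 = 28/5 = 5.6
  mean(Y) = (3 + 1 + 4 + 7 + 3) / 5 = 18/5 = 3.6
  x̄ = (5.6, 3.6),  deviation x̄ - mu_0 = (5.6, 3.6) - (6, 8) = (-0.4, -4.4).

Step 2 — sample covariance matrix, S[i,j] = (1/(n-1)) · Σ_k (x_{k,i} - mean_i) · (x_{k,j} - mean_j), divisor n-1 = 4:
  S[X,X] = ((0.4)·(0.4) + (1.4)·(1.4) + (-3.6)·(-3.6) + (1.4)·(1.4) + (0.4)·(0.4)) / 4 = 17.2/4 = 4.3
  S[X,Y] = ((0.4)·(-0.6) + (1.4)·(-2.6) + (-3.6)·(0.4) + (1.4)·(3.4) + (0.4)·(-0.6)) / 4 = -0.8/4 = -0.2
  S[Y,Y] = ((-0.6)·(-0.6) + (-2.6)·(-2.6) + (0.4)·(0.4) + (3.4)·(3.4) + (-0.6)·(-0.6)) / 4 = 19.2/4 = 4.8
  S = [[4.3, -0.2],
 [-0.2, 4.8]].

Step 3 — invert S. det(S) = 4.3·4.8 - (-0.2)² = 20.6.
  S^{-1} = (1/det) · [[d, -b], [-b, a]] = [[0.233, 0.0097],
 [0.0097, 0.2087]].

Step 4 — quadratic form (x̄ - mu_0)^T · S^{-1} · (x̄ - mu_0):
  S^{-1} · (x̄ - mu_0) = (-0.1359, -0.9223),
  (x̄ - mu_0)^T · [...] = (-0.4)·(-0.1359) + (-4.4)·(-0.9223) = 4.1126.

Step 5 — scale by n: T² = 5 · 4.1126 = 20.5631.

T² ≈ 20.5631


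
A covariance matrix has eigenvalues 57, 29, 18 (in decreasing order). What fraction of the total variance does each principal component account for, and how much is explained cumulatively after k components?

Step 1 — total variance = trace(Sigma) = Σ λ_i = 57 + 29 + 18 = 104.

Step 2 — fraction explained by component i = λ_i / Σ λ:
  PC1: 57/104 = 0.5481
  PC2: 29/104 = 0.2788
  PC3: 18/104 = 0.1731

Step 3 — cumulative fraction after k components = (λ_1 + ... + λ_k) / Σ λ:
  k = 1: 57/104 = 0.5481
  k = 2: (57 + 29)/104 = 86/104 = 0.8269
  k = 3: (57 + 29 + 18)/104 = 104/104 = 1

Summary (fraction, with percent):

explained: PC1 0.5481 (54.81%), PC2 0.2788 (27.88%), PC3 0.1731 (17.31%);  cumulative: 0.5481, 0.8269, 1


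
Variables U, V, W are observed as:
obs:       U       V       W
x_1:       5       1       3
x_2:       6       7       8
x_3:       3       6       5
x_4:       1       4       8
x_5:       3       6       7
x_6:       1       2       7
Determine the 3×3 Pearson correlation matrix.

Step 1 — column means:
  mean(U) = (5 + 6 + 3 + 1 + 3 + 1) / 6 = 19/6 = 3.1667
  mean(V) = (1 + 7 + 6 + 4 + 6 + 2) / 6 = 26/6 = 4.3333
  mean(W) = (3 + 8 + 5 + 8 + 7 + 7) / 6 = 38/6 = 6.3333

Step 2 — sample variances and covariances s[i,j] = (1/(n-1)) · Σ_k (x_{k,i} - mean_i) · (x_{k,j} - mean_j), with n-1 = 5:
  s[U,U] = ((1.8333)·(1.8333) + (2.8333)·(2.8333) + (-0.1667)·(-0.1667) + (-2.1667)·(-2.1667) + (-0.1667)·(-0.1667) + (-2.1667)·(-2.1667)) / 5 = 20.8333/5 = 4.1667
  s[U,V] = ((1.8333)·(-3.3333) + (2.8333)·(2.6667) + (-0.1667)·(1.6667) + (-2.1667)·(-0.3333) + (-0.1667)·(1.6667) + (-2.1667)·(-2.3333)) / 5 = 6.6667/5 = 1.3333
  s[U,W] = ((1.8333)·(-3.3333) + (2.8333)·(1.6667) + (-0.1667)·(-1.3333) + (-2.1667)·(1.6667) + (-0.1667)·(0.6667) + (-2.1667)·(0.6667)) / 5 = -6.3333/5 = -1.2667
  s[V,V] = ((-3.3333)·(-3.3333) + (2.6667)·(2.6667) + (1.6667)·(1.6667) + (-0.3333)·(-0.3333) + (1.6667)·(1.6667) + (-2.3333)·(-2.3333)) / 5 = 29.3333/5 = 5.8667
  s[V,W] = ((-3.3333)·(-3.3333) + (2.6667)·(1.6667) + (1.6667)·(-1.3333) + (-0.3333)·(1.6667) + (1.6667)·(0.6667) + (-2.3333)·(0.6667)) / 5 = 12.3333/5 = 2.4667
  s[W,W] = ((-3.3333)·(-3.3333) + (1.6667)·(1.6667) + (-1.3333)·(-1.3333) + (1.6667)·(1.6667) + (0.6667)·(0.6667) + (0.6667)·(0.6667)) / 5 = 19.3333/5 = 3.8667
  Sample standard deviations s_i = √(s[i,i]):
  s(U) = √(4.1667) = 2.0412
  s(V) = √(5.8667) = 2.4221
  s(W) = √(3.8667) = 1.9664

Step 3 — r_{ij} = s_{ij} / (s_i · s_j):
  r[U,U] = 1 (diagonal).
  r[U,V] = 1.3333 / (2.0412 · 2.4221) = 1.3333 / 4.9441 = 0.2697
  r[U,W] = -1.2667 / (2.0412 · 1.9664) = -1.2667 / 4.0139 = -0.3156
  r[V,V] = 1 (diagonal).
  r[V,W] = 2.4667 / (2.4221 · 1.9664) = 2.4667 / 4.7628 = 0.5179
  r[W,W] = 1 (diagonal).

R is symmetric with unit diagonal. Assembling:

R = [[1, 0.2697, -0.3156],
 [0.2697, 1, 0.5179],
 [-0.3156, 0.5179, 1]]


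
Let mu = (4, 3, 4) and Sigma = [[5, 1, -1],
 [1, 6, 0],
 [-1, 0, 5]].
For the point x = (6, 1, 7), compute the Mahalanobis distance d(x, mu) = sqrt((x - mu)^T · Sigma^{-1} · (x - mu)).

Step 1 — centre the observation: (x - mu) = (2, -2, 3).

Step 2 — invert Sigma (cofactor / det for 3×3, or solve directly):
  Sigma^{-1} = [[0.2158, -0.036, 0.0432],
 [-0.036, 0.1727, -0.0072],
 [0.0432, -0.0072, 0.2086]].

Step 3 — form the quadratic (x - mu)^T · Sigma^{-1} · (x - mu):
  Sigma^{-1} · (x - mu) = (0.6331, -0.4388, 0.7266).
  (x - mu)^T · [Sigma^{-1} · (x - mu)] = (2)·(0.6331) + (-2)·(-0.4388) + (3)·(0.7266) = 4.3237.

Step 4 — take square root: d = √(4.3237) ≈ 2.0794.

d(x, mu) = √(4.3237) ≈ 2.0794


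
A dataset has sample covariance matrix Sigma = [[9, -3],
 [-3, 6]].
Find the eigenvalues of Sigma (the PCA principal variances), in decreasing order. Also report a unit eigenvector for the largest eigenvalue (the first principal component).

Step 1 — characteristic polynomial of 2×2 Sigma:
  det(Sigma - λI) = λ² - trace · λ + det = 0.
  trace = 9 + 6 = 15, det = 9·6 - (-3)² = 45.
Step 2 — discriminant:
  Δ = trace² - 4·det = 225 - 180 = 45.
Step 3 — eigenvalues:
  λ = (trace ± √Δ)/2 = (15 ± 6.7082)/2,
  λ_1 = 10.8541,  λ_2 = 4.1459.

Step 4 — unit eigenvector for λ_1: solve (Sigma - λ_1 I)v = 0. First row:
  (9 - 10.8541)·v_x + (-3)·v_y = 0, i.e. (-1.8541)·v_x + (-3)·v_y = 0,
  so v ∝ (b, λ_1 - a) = (-3, 1.8541); multiply by -1 so the first entry is positive: u = (3, -1.8541).
  ||u|| = √((3)² + (-1.8541)²) = √(12.4377) ≈ 3.5267,
  v_1 = u/||u|| ≈ (0.8507, -0.5257) (||v_1|| = 1).

λ_1 = 10.8541,  λ_2 = 4.1459;  v_1 ≈ (0.8507, -0.5257)


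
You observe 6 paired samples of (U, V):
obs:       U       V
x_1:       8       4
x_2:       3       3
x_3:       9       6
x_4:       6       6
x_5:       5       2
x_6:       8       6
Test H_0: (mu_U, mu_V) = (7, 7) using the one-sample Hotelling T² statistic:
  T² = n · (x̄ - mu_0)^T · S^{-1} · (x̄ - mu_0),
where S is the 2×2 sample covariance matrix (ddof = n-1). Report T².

Step 1 — sample mean vector:
  mean(U) = (8 + 3 + 9 + 6 + 5 + 8) / 6 = 39/6 = 6.5
  mean(V) = (4 + 3 + 6 + 6 + 2 + 6) / 6 = 27/6 = 4.5
  x̄ = (6.5, 4.5),  deviation x̄ - mu_0 = (6.5, 4.5) - (7, 7) = (-0.5, -2.5).

Step 2 — sample covariance matrix, S[i,j] = (1/(n-1)) · Σ_k (x_{k,i} - mean_i) · (x_{k,j} - mean_j), divisor n-1 = 5:
  S[U,U] = ((1.5)·(1.5) + (-3.5)·(-3.5) + (2.5)·(2.5) + (-0.5)·(-0.5) + (-1.5)·(-1.5) + (1.5)·(1.5)) / 5 = 25.5/5 = 5.1
  S[U,V] = ((1.5)·(-0.5) + (-3.5)·(-1.5) + (2.5)·(1.5) + (-0.5)·(1.5) + (-1.5)·(-2.5) + (1.5)·(1.5)) / 5 = 13.5/5 = 2.7
  S[V,V] = ((-0.5)·(-0.5) + (-1.5)·(-1.5) + (1.5)·(1.5) + (1.5)·(1.5) + (-2.5)·(-2.5) + (1.5)·(1.5)) / 5 = 15.5/5 = 3.1
  S = [[5.1, 2.7],
 [2.7, 3.1]].

Step 3 — invert S. det(S) = 5.1·3.1 - (2.7)² = 8.52.
  S^{-1} = (1/det) · [[d, -b], [-b, a]] = [[0.3638, -0.3169],
 [-0.3169, 0.5986]].

Step 4 — quadratic form (x̄ - mu_0)^T · S^{-1} · (x̄ - mu_0):
  S^{-1} · (x̄ - mu_0) = (0.6103, -1.338),
  (x̄ - mu_0)^T · [...] = (-0.5)·(0.6103) + (-2.5)·(-1.338) = 3.0399.

Step 5 — scale by n: T² = 6 · 3.0399 = 18.2394.

T² ≈ 18.2394


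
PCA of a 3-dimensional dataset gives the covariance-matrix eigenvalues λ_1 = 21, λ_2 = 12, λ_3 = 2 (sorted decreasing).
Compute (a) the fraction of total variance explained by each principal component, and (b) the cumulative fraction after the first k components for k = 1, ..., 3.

Step 1 — total variance = trace(Sigma) = Σ λ_i = 21 + 12 + 2 = 35.

Step 2 — fraction explained by component i = λ_i / Σ λ:
  PC1: 21/35 = 0.6
  PC2: 12/35 = 0.3429
  PC3: 2/35 = 0.0571

Step 3 — cumulative fraction after k components = (λ_1 + ... + λ_k) / Σ λ:
  k = 1: 21/35 = 0.6
  k = 2: (21 + 12)/35 = 33/35 = 0.9429
  k = 3: (21 + 12 + 2)/35 = 35/35 = 1

Summary (fraction, with percent):

explained: PC1 0.6 (60%), PC2 0.3429 (34.29%), PC3 0.0571 (5.71%);  cumulative: 0.6, 0.9429, 1


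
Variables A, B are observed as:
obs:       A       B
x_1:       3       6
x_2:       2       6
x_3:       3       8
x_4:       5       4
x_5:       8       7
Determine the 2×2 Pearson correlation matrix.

Step 1 — column means:
  mean(A) = (3 + 2 + 3 + 5 + 8) / 5 = 21/5 = 4.2
  mean(B) = (6 + 6 + 8 + 4 + 7) / 5 = 31/5 = 6.2

Step 2 — sample variances and covariances s[i,j] = (1/(n-1)) · Σ_k (x_{k,i} - mean_i) · (x_{k,j} - mean_j), with n-1 = 4:
  s[A,A] = ((-1.2)·(-1.2) + (-2.2)·(-2.2) + (-1.2)·(-1.2) + (0.8)·(0.8) + (3.8)·(3.8)) / 4 = 22.8/4 = 5.7
  s[A,B] = ((-1.2)·(-0.2) + (-2.2)·(-0.2) + (-1.2)·(1.8) + (0.8)·(-2.2) + (3.8)·(0.8)) / 4 = -0.2/4 = -0.05
  s[B,B] = ((-0.2)·(-0.2) + (-0.2)·(-0.2) + (1.8)·(1.8) + (-2.2)·(-2.2) + (0.8)·(0.8)) / 4 = 8.8/4 = 2.2
  Sample standard deviations s_i = √(s[i,i]):
  s(A) = √(5.7) = 2.3875
  s(B) = √(2.2) = 1.4832

Step 3 — r_{ij} = s_{ij} / (s_i · s_j):
  r[A,A] = 1 (diagonal).
  r[A,B] = -0.05 / (2.3875 · 1.4832) = -0.05 / 3.5412 = -0.0141
  r[B,B] = 1 (diagonal).

R is symmetric with unit diagonal. Assembling:

R = [[1, -0.0141],
 [-0.0141, 1]]


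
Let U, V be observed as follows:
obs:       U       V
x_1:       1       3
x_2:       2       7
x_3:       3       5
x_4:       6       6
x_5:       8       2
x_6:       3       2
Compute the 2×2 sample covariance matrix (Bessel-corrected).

Step 1 — column means:
  mean(U) = (1 + 2 + 3 + 6 + 8 + 3) / 6 = 23/6 = 3.8333
  mean(V) = (3 + 7 + 5 + 6 + 2 + 2) / 6 = 25/6 = 4.1667

Step 2 — sample covariance S[i,j] = (1/(n-1)) · Σ_k (x_{k,i} - mean_i) · (x_{k,j} - mean_j), with n-1 = 5.
  S[U,U] = ((-2.8333)·(-2.8333) + (-1.8333)·(-1.8333) + (-0.8333)·(-0.8333) + (2.1667)·(2.1667) + (4.1667)·(4.1667) + (-0.8333)·(-0.8333)) / 5 = 34.8333/5 = 6.9667
  S[U,V] = ((-2.8333)·(-1.1667) + (-1.8333)·(2.8333) + (-0.8333)·(0.8333) + (2.1667)·(1.8333) + (4.1667)·(-2.1667) + (-0.8333)·(-2.1667)) / 5 = -5.8333/5 = -1.1667
  S[V,V] = ((-1.1667)·(-1.1667) + (2.8333)·(2.8333) + (0.8333)·(0.8333) + (1.8333)·(1.8333) + (-2.1667)·(-2.1667) + (-2.1667)·(-2.1667)) / 5 = 22.8333/5 = 4.5667

S is symmetric (S[j,i] = S[i,j]). Assembling:

S = [[6.9667, -1.1667],
 [-1.1667, 4.5667]]


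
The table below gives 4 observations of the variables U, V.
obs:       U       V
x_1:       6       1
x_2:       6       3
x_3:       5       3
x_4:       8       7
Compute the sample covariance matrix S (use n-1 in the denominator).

Step 1 — column means:
  mean(U) = (6 + 6 + 5 + 8) / 4 = 25/4 = 6.25
  mean(V) = (1 + 3 + 3 + 7) / 4 = 14/4 = 3.5

Step 2 — sample covariance S[i,j] = (1/(n-1)) · Σ_k (x_{k,i} - mean_i) · (x_{k,j} - mean_j), with n-1 = 3.
  S[U,U] = ((-0.25)·(-0.25) + (-0.25)·(-0.25) + (-1.25)·(-1.25) + (1.75)·(1.75)) / 3 = 4.75/3 = 1.5833
  S[U,V] = ((-0.25)·(-2.5) + (-0.25)·(-0.5) + (-1.25)·(-0.5) + (1.75)·(3.5)) / 3 = 7.5/3 = 2.5
  S[V,V] = ((-2.5)·(-2.5) + (-0.5)·(-0.5) + (-0.5)·(-0.5) + (3.5)·(3.5)) / 3 = 19/3 = 6.3333

S is symmetric (S[j,i] = S[i,j]). Assembling:

S = [[1.5833, 2.5],
 [2.5, 6.3333]]


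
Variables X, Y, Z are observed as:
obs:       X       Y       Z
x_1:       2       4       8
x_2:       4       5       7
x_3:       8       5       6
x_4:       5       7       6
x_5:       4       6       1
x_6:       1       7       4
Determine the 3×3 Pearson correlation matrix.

Step 1 — column means:
  mean(X) = (2 + 4 + 8 + 5 + 4 + 1) / 6 = 24/6 = 4
  mean(Y) = (4 + 5 + 5 + 7 + 6 + 7) / 6 = 34/6 = 5.6667
  mean(Z) = (8 + 7 + 6 + 6 + 1 + 4) / 6 = 32/6 = 5.3333

Step 2 — sample variances and covariances s[i,j] = (1/(n-1)) · Σ_k (x_{k,i} - mean_i) · (x_{k,j} - mean_j), with n-1 = 5:
  s[X,X] = ((-2)·(-2) + (0)·(0) + (4)·(4) + (1)·(1) + (0)·(0) + (-3)·(-3)) / 5 = 30/5 = 6
  s[X,Y] = ((-2)·(-1.6667) + (0)·(-0.6667) + (4)·(-0.6667) + (1)·(1.3333) + (0)·(0.3333) + (-3)·(1.3333)) / 5 = -2/5 = -0.4
  s[X,Z] = ((-2)·(2.6667) + (0)·(1.6667) + (4)·(0.6667) + (1)·(0.6667) + (0)·(-4.3333) + (-3)·(-1.3333)) / 5 = 2/5 = 0.4
  s[Y,Y] = ((-1.6667)·(-1.6667) + (-0.6667)·(-0.6667) + (-0.6667)·(-0.6667) + (1.3333)·(1.3333) + (0.3333)·(0.3333) + (1.3333)·(1.3333)) / 5 = 7.3333/5 = 1.4667
  s[Y,Z] = ((-1.6667)·(2.6667) + (-0.6667)·(1.6667) + (-0.6667)·(0.6667) + (1.3333)·(0.6667) + (0.3333)·(-4.3333) + (1.3333)·(-1.3333)) / 5 = -8.3333/5 = -1.6667
  s[Z,Z] = ((2.6667)·(2.6667) + (1.6667)·(1.6667) + (0.6667)·(0.6667) + (0.6667)·(0.6667) + (-4.3333)·(-4.3333) + (-1.3333)·(-1.3333)) / 5 = 31.3333/5 = 6.2667
  Sample standard deviations s_i = √(s[i,i]):
  s(X) = √(6) = 2.4495
  s(Y) = √(1.4667) = 1.2111
  s(Z) = √(6.2667) = 2.5033

Step 3 — r_{ij} = s_{ij} / (s_i · s_j):
  r[X,X] = 1 (diagonal).
  r[X,Y] = -0.4 / (2.4495 · 1.2111) = -0.4 / 2.9665 = -0.1348
  r[X,Z] = 0.4 / (2.4495 · 2.5033) = 0.4 / 6.1319 = 0.0652
  r[Y,Y] = 1 (diagonal).
  r[Y,Z] = -1.6667 / (1.2111 · 2.5033) = -1.6667 / 3.0317 = -0.5497
  r[Z,Z] = 1 (diagonal).

R is symmetric with unit diagonal. Assembling:

R = [[1, -0.1348, 0.0652],
 [-0.1348, 1, -0.5497],
 [0.0652, -0.5497, 1]]


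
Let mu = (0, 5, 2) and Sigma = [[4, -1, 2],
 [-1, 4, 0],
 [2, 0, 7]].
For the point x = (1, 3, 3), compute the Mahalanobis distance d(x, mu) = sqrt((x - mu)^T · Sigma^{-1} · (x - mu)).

Step 1 — centre the observation: (x - mu) = (1, -2, 1).

Step 2 — invert Sigma (cofactor / det for 3×3, or solve directly):
  Sigma^{-1} = [[0.3146, 0.0787, -0.0899],
 [0.0787, 0.2697, -0.0225],
 [-0.0899, -0.0225, 0.1685]].

Step 3 — form the quadratic (x - mu)^T · Sigma^{-1} · (x - mu):
  Sigma^{-1} · (x - mu) = (0.0674, -0.4831, 0.1236).
  (x - mu)^T · [Sigma^{-1} · (x - mu)] = (1)·(0.0674) + (-2)·(-0.4831) + (1)·(0.1236) = 1.1573.

Step 4 — take square root: d = √(1.1573) ≈ 1.0758.

d(x, mu) = √(1.1573) ≈ 1.0758


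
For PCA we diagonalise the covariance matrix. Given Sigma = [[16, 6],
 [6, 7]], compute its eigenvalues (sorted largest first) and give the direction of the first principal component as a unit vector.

Step 1 — characteristic polynomial of 2×2 Sigma:
  det(Sigma - λI) = λ² - trace · λ + det = 0.
  trace = 16 + 7 = 23, det = 16·7 - (6)² = 76.
Step 2 — discriminant:
  Δ = trace² - 4·det = 529 - 304 = 225.
Step 3 — eigenvalues:
  λ = (trace ± √Δ)/2 = (23 ± 15)/2,
  λ_1 = 19,  λ_2 = 4.

Step 4 — unit eigenvector for λ_1: solve (Sigma - λ_1 I)v = 0. First row:
  (16 - 19)·v_x + (6)·v_y = 0, i.e. (-3)·v_x + (6)·v_y = 0,
  so v ∝ (b, λ_1 - a) = (6, 3) = u.
  ||u|| = √((6)² + (3)²) = √(45) ≈ 6.7082,
  v_1 = u/||u|| ≈ (0.8944, 0.4472) (||v_1|| = 1).

λ_1 = 19,  λ_2 = 4;  v_1 ≈ (0.8944, 0.4472)


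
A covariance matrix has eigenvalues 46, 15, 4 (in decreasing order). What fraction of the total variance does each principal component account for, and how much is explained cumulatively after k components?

Step 1 — total variance = trace(Sigma) = Σ λ_i = 46 + 15 + 4 = 65.

Step 2 — fraction explained by component i = λ_i / Σ λ:
  PC1: 46/65 = 0.7077
  PC2: 15/65 = 0.2308
  PC3: 4/65 = 0.0615

Step 3 — cumulative fraction after k components = (λ_1 + ... + λ_k) / Σ λ:
  k = 1: 46/65 = 0.7077
  k = 2: (46 + 15)/65 = 61/65 = 0.9385
  k = 3: (46 + 15 + 4)/65 = 65/65 = 1

Summary (fraction, with percent):

explained: PC1 0.7077 (70.77%), PC2 0.2308 (23.08%), PC3 0.0615 (6.15%);  cumulative: 0.7077, 0.9385, 1


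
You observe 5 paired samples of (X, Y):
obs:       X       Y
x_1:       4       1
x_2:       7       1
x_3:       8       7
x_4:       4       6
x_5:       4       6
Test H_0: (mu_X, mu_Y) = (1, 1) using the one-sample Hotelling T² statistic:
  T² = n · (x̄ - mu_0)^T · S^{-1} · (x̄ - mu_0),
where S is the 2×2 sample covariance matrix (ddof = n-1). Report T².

Step 1 — sample mean vector:
  mean(X) = (4 + 7 + 8 + 4 + 4) / 5 = 27/5 = 5.4
  mean(Y) = (1 + 1 + 7 + 6 + 6) / 5 = 21/5 = 4.2
  x̄ = (5.4, 4.2),  deviation x̄ - mu_0 = (5.4, 4.2) - (1, 1) = (4.4, 3.2).

Step 2 — sample covariance matrix, S[i,j] = (1/(n-1)) · Σ_k (x_{k,i} - mean_i) · (x_{k,j} - mean_j), divisor n-1 = 4:
  S[X,X] = ((-1.4)·(-1.4) + (1.6)·(1.6) + (2.6)·(2.6) + (-1.4)·(-1.4) + (-1.4)·(-1.4)) / 4 = 15.2/4 = 3.8
  S[X,Y] = ((-1.4)·(-3.2) + (1.6)·(-3.2) + (2.6)·(2.8) + (-1.4)·(1.8) + (-1.4)·(1.8)) / 4 = 1.6/4 = 0.4
  S[Y,Y] = ((-3.2)·(-3.2) + (-3.2)·(-3.2) + (2.8)·(2.8) + (1.8)·(1.8) + (1.8)·(1.8)) / 4 = 34.8/4 = 8.7
  S = [[3.8, 0.4],
 [0.4, 8.7]].

Step 3 — invert S. det(S) = 3.8·8.7 - (0.4)² = 32.9.
  S^{-1} = (1/det) · [[d, -b], [-b, a]] = [[0.2644, -0.0122],
 [-0.0122, 0.1155]].

Step 4 — quadratic form (x̄ - mu_0)^T · S^{-1} · (x̄ - mu_0):
  S^{-1} · (x̄ - mu_0) = (1.1246, 0.3161),
  (x̄ - mu_0)^T · [...] = (4.4)·(1.1246) + (3.2)·(0.3161) = 5.9599.

Step 5 — scale by n: T² = 5 · 5.9599 = 29.7994.

T² ≈ 29.7994
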